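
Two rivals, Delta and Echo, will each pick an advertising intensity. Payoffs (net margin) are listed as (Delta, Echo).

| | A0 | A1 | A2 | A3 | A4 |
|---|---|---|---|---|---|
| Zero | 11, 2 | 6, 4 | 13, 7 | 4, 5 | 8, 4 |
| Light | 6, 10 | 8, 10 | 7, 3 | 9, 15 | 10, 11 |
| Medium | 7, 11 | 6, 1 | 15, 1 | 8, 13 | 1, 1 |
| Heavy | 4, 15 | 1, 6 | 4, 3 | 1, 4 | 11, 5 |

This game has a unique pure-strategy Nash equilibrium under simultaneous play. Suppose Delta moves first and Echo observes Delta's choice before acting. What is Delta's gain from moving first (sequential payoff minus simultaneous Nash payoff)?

4

Backward induction with Delta moving first.
- Zero: Echo compares 2, 4, 7, 5, 4 and picks A2; Delta would get 13.
- Light: Echo compares 10, 10, 3, 15, 11 and picks A3; Delta would get 9.
- Medium: Echo compares 11, 1, 1, 13, 1 and picks A3; Delta would get 8.
- Heavy: Echo compares 15, 6, 3, 4, 5 and picks A0; Delta would get 4.
Maximizing over 13, 9, 8, 4, Delta chooses Zero. Subgame-perfect outcome: (Zero, A2) with payoffs (13, 7).
For the simultaneous game, intersect best replies.
Delta's best replies: A0→Zero; A1→Light; A2→Medium; A3→Light; A4→Heavy.
Echo's best replies: Zero→A2; Light→A3; Medium→A3; Heavy→A0.
The unique mutual best reply is (Light, A3), giving (9, 15).
Delta's commitment gain: 13 − 9 = 4.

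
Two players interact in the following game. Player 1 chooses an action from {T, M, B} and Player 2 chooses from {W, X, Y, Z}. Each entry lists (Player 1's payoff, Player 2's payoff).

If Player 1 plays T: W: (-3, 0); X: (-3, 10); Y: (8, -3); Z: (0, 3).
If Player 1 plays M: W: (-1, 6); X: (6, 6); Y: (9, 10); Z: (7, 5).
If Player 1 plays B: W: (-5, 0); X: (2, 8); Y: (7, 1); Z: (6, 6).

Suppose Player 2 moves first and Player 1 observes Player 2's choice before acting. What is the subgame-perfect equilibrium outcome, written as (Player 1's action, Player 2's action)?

Backward induction with Player 2 moving first.
- W: BR = M, leader payoff 6.
- X: BR = M, leader payoff 6.
- Y: BR = M, leader payoff 10.
- Z: BR = M, leader payoff 5.
Among 6, 6, 10, 5, the best is 10 at Y. Subgame-perfect outcome: (M, Y) with payoffs (9, 10).

(M, Y)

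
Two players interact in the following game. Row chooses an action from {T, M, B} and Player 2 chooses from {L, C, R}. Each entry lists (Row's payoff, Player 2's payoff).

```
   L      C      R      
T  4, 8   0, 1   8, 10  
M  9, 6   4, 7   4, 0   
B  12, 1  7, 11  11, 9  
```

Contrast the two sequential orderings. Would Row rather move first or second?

If Row leads: Player 2's best replies are T→R, M→C, B→C; Row's induced payoffs 8, 4, 7; outcome (T, R), payoffs (8, 10).
If Player 2 leads: Row's best replies are L→B, C→B, R→B; Player 2's induced payoffs 1, 11, 9; outcome (B, C), payoffs (7, 11).
Row gets 8 moving first and 7 moving second, so Row prefers to move first.

first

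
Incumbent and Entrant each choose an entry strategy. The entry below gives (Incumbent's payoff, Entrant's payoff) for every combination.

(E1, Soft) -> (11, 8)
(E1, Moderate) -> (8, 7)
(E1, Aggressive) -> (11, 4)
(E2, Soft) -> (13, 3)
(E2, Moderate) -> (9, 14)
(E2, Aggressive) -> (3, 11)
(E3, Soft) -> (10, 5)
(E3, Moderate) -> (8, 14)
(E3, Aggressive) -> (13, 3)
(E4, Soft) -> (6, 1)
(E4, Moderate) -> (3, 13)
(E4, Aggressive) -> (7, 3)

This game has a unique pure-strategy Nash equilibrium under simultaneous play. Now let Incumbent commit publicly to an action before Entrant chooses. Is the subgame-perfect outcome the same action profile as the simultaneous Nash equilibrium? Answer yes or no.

Entrant best-responds to each possible Incumbent move:
- E1: BR = Soft, leader payoff 11.
- E2: BR = Moderate, leader payoff 9.
- E3: BR = Moderate, leader payoff 8.
- E4: BR = Moderate, leader payoff 3.
Among 11, 9, 8, 3, the best is 11 at E1. Subgame-perfect outcome: (E1, Soft) with payoffs (11, 8).
Under simultaneous play:
Incumbent's best replies: Soft→E2; Moderate→E2; Aggressive→E3.
Entrant's best replies: E1→Soft; E2→Moderate; E3→Moderate; E4→Moderate.
The unique mutual best reply is (E2, Moderate), giving (9, 14).
Sequential outcome (E1, Soft) differs from the Nash profile (E2, Moderate).

no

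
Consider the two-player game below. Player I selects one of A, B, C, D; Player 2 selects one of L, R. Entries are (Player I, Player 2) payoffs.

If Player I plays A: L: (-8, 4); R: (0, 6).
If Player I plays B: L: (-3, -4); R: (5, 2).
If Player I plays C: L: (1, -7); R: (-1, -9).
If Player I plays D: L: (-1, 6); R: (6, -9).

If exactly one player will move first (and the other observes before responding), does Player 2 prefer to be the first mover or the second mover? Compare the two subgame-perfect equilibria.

second

If Player I leads: Player 2's best replies are A→R, B→R, C→L, D→L; Player I's induced payoffs 0, 5, 1, -1; outcome (B, R), payoffs (5, 2).
If Player 2 leads: Player I's best replies are L→C, R→D; Player 2's induced payoffs -7, -9; outcome (C, L), payoffs (1, -7).
Player 2 gets -7 moving first and 2 moving second, so Player 2 prefers to move second.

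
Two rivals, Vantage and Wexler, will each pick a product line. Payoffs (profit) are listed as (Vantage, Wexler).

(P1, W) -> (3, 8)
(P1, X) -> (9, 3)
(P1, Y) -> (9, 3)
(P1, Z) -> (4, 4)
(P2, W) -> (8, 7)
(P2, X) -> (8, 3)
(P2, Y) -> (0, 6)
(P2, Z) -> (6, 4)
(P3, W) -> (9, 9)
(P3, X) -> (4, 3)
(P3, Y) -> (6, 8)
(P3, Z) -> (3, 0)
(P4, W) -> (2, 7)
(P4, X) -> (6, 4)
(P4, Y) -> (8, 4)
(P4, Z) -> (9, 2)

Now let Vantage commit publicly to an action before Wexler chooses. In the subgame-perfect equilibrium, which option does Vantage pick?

P3

Backward induction with Vantage moving first.
- P1: Wexler compares 8, 3, 3, 4 and picks W; Vantage would get 3.
- P2: Wexler compares 7, 3, 6, 4 and picks W; Vantage would get 8.
- P3: Wexler compares 9, 3, 8, 0 and picks W; Vantage would get 9.
- P4: Wexler compares 7, 4, 4, 2 and picks W; Vantage would get 2.
Vantage's induced payoffs are 3, 8, 9, 2, so Vantage commits to P3. Subgame-perfect outcome: (P3, W) with payoffs (9, 9).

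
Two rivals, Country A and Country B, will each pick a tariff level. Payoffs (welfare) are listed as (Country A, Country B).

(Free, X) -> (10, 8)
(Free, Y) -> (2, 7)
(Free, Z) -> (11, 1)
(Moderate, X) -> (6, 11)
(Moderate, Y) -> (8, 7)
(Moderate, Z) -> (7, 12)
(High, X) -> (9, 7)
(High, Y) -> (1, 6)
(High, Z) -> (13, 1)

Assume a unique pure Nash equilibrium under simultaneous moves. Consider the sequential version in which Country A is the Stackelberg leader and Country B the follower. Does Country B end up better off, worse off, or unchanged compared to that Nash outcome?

Solve by backward induction (Country A leads).
- Free → Country B plays X (best of 8, 7, 1); Country A gets 10.
- Moderate → Country B plays Z (best of 11, 7, 12); Country A gets 7.
- High → Country B plays X (best of 7, 6, 1); Country A gets 9.
Maximizing over 10, 7, 9, Country A chooses Free. Subgame-perfect outcome: (Free, X) with payoffs (10, 8).
Now find the simultaneous Nash equilibrium.
Country A's best replies: X→Free; Y→Moderate; Z→High.
Country B's best replies: Free→X; Moderate→Z; High→X.
The unique mutual best reply is (Free, X), giving (10, 8).
Country B earns 8 sequentially versus 8 at the Nash outcome: unchanged.

unchanged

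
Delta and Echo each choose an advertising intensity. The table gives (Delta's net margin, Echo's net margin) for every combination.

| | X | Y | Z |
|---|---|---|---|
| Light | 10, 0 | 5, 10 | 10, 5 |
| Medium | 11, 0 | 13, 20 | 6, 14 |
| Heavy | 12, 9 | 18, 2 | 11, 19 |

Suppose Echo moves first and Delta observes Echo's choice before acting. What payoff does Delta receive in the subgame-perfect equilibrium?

Work backward from Delta's decision.
- X → Delta plays Heavy (best of 10, 11, 12); Echo gets 9.
- Y → Delta plays Heavy (best of 5, 13, 18); Echo gets 2.
- Z → Delta plays Heavy (best of 10, 6, 11); Echo gets 19.
Among 9, 2, 19, the best is 19 at Z. Subgame-perfect outcome: (Heavy, Z) with payoffs (11, 19).

11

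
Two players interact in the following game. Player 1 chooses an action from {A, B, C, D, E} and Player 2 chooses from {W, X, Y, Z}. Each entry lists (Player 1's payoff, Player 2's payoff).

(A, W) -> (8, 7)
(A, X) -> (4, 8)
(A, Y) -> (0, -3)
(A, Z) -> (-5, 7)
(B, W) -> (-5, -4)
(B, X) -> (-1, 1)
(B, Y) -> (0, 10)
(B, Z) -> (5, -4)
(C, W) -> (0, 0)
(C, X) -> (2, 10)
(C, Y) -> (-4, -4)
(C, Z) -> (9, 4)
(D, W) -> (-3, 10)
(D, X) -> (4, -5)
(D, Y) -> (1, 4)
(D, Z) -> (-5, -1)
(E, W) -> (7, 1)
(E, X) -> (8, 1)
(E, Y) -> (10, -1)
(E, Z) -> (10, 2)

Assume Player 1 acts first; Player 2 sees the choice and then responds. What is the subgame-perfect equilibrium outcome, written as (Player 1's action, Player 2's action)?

(E, Z)

Work backward from Player 2's decision.
- A: Player 2 compares 7, 8, -3, 7 and picks X; Player 1 would get 4.
- B: Player 2 compares -4, 1, 10, -4 and picks Y; Player 1 would get 0.
- C: Player 2 compares 0, 10, -4, 4 and picks X; Player 1 would get 2.
- D: Player 2 compares 10, -5, 4, -1 and picks W; Player 1 would get -3.
- E: Player 2 compares 1, 1, -1, 2 and picks Z; Player 1 would get 10.
Maximizing over 4, 0, 2, -3, 10, Player 1 chooses E. Subgame-perfect outcome: (E, Z) with payoffs (10, 2).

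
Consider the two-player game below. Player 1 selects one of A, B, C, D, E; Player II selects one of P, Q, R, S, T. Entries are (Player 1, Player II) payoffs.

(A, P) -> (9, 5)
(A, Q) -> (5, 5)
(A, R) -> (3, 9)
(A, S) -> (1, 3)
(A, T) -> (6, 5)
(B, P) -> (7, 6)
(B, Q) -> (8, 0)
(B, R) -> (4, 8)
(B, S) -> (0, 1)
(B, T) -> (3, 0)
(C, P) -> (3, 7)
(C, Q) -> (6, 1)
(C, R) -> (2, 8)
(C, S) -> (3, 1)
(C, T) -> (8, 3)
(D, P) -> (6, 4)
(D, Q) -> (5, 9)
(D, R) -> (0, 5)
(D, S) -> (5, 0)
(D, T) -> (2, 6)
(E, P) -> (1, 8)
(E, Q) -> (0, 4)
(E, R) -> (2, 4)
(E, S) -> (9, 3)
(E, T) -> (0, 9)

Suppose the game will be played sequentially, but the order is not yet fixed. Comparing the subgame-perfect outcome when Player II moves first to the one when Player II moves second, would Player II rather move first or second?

If Player 1 leads: Player II's best replies are A→R, B→R, C→R, D→Q, E→T; Player 1's induced payoffs 3, 4, 2, 5, 0; outcome (D, Q), payoffs (5, 9).
If Player II leads: Player 1's best replies are P→A, Q→B, R→B, S→E, T→C; Player II's induced payoffs 5, 0, 8, 3, 3; outcome (B, R), payoffs (4, 8).
Player II gets 8 moving first and 9 moving second, so Player II prefers to move second.

second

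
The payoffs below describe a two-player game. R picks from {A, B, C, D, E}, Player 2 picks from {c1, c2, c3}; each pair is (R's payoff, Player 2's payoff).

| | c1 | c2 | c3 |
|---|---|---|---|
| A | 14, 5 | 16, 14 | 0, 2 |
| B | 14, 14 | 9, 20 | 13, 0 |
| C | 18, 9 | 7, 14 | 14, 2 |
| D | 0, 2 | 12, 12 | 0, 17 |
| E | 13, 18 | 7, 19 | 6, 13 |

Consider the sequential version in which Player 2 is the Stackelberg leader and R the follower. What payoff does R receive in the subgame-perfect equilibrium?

Work backward from R's decision.
- c1 → R plays C (best of 14, 14, 18, 0, 13); Player 2 gets 9.
- c2 → R plays A (best of 16, 9, 7, 12, 7); Player 2 gets 14.
- c3 → R plays C (best of 0, 13, 14, 0, 6); Player 2 gets 2.
Among 9, 14, 2, the best is 14 at c2. Subgame-perfect outcome: (A, c2) with payoffs (16, 14).

16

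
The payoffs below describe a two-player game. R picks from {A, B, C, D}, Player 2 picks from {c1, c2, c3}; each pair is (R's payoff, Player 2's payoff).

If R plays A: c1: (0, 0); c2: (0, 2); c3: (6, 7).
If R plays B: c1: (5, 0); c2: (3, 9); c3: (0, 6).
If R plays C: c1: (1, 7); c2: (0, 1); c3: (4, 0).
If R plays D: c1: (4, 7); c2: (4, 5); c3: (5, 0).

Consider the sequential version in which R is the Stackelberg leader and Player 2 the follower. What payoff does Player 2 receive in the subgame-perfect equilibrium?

7

Player 2 best-responds to each possible R move:
- A: BR = c3, leader payoff 6.
- B: BR = c2, leader payoff 3.
- C: BR = c1, leader payoff 1.
- D: BR = c1, leader payoff 4.
Among 6, 3, 1, 4, the best is 6 at A. Subgame-perfect outcome: (A, c3) with payoffs (6, 7).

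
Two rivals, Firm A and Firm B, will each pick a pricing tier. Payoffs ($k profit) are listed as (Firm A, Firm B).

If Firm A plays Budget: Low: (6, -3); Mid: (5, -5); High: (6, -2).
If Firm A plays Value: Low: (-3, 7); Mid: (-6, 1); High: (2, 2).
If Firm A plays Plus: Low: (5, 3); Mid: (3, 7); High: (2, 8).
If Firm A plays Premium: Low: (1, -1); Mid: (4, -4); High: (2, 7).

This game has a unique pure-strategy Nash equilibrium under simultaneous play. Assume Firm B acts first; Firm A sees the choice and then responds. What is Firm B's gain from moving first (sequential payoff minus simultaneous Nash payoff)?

Backward induction with Firm B moving first.
- Low: BR = Budget, leader payoff -3.
- Mid: BR = Budget, leader payoff -5.
- High: BR = Budget, leader payoff -2.
Maximizing over -3, -5, -2, Firm B chooses High. Subgame-perfect outcome: (Budget, High) with payoffs (6, -2).
Now find the simultaneous Nash equilibrium.
Firm A's best replies: Low→Budget; Mid→Budget; High→Budget.
Firm B's best replies: Budget→High; Value→Low; Plus→High; Premium→High.
The unique mutual best reply is (Budget, High), giving (6, -2).
Firm B's commitment gain: -2 − -2 = 0.

0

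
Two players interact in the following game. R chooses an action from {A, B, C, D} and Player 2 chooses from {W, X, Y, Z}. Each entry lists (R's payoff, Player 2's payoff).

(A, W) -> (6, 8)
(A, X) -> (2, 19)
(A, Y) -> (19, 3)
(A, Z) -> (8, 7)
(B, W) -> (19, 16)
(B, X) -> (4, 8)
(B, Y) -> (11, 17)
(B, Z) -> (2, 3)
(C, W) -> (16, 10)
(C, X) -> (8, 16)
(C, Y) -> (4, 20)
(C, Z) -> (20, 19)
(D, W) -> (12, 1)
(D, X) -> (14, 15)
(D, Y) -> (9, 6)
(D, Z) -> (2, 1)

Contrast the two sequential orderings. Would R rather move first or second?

second

If R leads: Player 2's best replies are A→X, B→Y, C→Y, D→X; R's induced payoffs 2, 11, 4, 14; outcome (D, X), payoffs (14, 15).
If Player 2 leads: R's best replies are W→B, X→D, Y→A, Z→C; Player 2's induced payoffs 16, 15, 3, 19; outcome (C, Z), payoffs (20, 19).
R gets 14 moving first and 20 moving second, so R prefers to move second.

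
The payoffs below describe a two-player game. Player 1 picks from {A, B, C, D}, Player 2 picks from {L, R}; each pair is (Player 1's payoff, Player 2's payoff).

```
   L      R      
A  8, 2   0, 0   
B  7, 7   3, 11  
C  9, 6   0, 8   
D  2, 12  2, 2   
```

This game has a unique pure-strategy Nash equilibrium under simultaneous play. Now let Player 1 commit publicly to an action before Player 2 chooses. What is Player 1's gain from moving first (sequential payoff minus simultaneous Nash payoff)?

Work backward from Player 2's decision.
- A: BR = L, leader payoff 8.
- B: BR = R, leader payoff 3.
- C: BR = R, leader payoff 0.
- D: BR = L, leader payoff 2.
Among 8, 3, 0, 2, the best is 8 at A. Subgame-perfect outcome: (A, L) with payoffs (8, 2).
For the simultaneous game, intersect best replies.
Player 1's best replies: L→C; R→B.
Player 2's best replies: A→L; B→R; C→R; D→L.
The unique mutual best reply is (B, R), giving (3, 11).
Player 1's commitment gain: 8 − 3 = 5.

5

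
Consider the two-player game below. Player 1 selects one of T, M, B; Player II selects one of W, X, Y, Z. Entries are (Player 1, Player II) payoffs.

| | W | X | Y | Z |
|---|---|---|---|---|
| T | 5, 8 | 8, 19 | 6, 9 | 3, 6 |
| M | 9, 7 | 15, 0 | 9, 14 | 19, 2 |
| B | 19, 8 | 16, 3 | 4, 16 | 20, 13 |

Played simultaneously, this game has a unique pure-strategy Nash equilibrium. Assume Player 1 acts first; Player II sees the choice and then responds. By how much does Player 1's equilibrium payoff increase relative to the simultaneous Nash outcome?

0

Player II best-responds to each possible Player 1 move:
- T → Player II plays X (best of 8, 19, 9, 6); Player 1 gets 8.
- M → Player II plays Y (best of 7, 0, 14, 2); Player 1 gets 9.
- B → Player II plays Y (best of 8, 3, 16, 13); Player 1 gets 4.
Maximizing over 8, 9, 4, Player 1 chooses M. Subgame-perfect outcome: (M, Y) with payoffs (9, 14).
Under simultaneous play:
Player 1's best replies: W→B; X→B; Y→M; Z→B.
Player II's best replies: T→X; M→Y; B→Y.
The unique mutual best reply is (M, Y), giving (9, 14).
Player 1's commitment gain: 9 − 9 = 0.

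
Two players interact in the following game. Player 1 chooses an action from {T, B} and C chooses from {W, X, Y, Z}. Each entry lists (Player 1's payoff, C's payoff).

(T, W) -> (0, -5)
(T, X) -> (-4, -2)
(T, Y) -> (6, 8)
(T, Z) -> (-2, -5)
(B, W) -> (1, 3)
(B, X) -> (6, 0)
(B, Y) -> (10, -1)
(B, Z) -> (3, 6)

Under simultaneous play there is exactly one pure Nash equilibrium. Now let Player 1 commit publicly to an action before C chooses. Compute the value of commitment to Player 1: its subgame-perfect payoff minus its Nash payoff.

Solve by backward induction (Player 1 leads).
- T: BR = Y, leader payoff 6.
- B: BR = Z, leader payoff 3.
Among 6, 3, the best is 6 at T. Subgame-perfect outcome: (T, Y) with payoffs (6, 8).
For the simultaneous game, intersect best replies.
Player 1's best replies: W→B; X→B; Y→B; Z→B.
C's best replies: T→Y; B→Z.
Only (B, Z) has each player best-responding; Nash payoffs (3, 6).
Player 1's commitment gain: 6 − 3 = 3.

3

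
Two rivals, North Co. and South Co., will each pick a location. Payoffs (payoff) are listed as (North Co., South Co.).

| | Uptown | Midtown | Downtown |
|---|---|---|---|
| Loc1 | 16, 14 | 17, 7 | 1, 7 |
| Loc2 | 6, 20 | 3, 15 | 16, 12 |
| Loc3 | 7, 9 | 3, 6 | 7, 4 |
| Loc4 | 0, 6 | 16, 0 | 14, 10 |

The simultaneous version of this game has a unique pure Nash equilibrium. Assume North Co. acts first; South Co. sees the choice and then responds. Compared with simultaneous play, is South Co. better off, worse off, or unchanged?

unchanged

South Co. best-responds to each possible North Co. move:
- Loc1 → South Co. plays Uptown (best of 14, 7, 7); North Co. gets 16.
- Loc2 → South Co. plays Uptown (best of 20, 15, 12); North Co. gets 6.
- Loc3 → South Co. plays Uptown (best of 9, 6, 4); North Co. gets 7.
- Loc4 → South Co. plays Downtown (best of 6, 0, 10); North Co. gets 14.
North Co.'s induced payoffs are 16, 6, 7, 14, so North Co. commits to Loc1. Subgame-perfect outcome: (Loc1, Uptown) with payoffs (16, 14).
For the simultaneous game, intersect best replies.
North Co.'s best replies: Uptown→Loc1; Midtown→Loc1; Downtown→Loc2.
South Co.'s best replies: Loc1→Uptown; Loc2→Uptown; Loc3→Uptown; Loc4→Downtown.
Only (Loc1, Uptown) has each player best-responding; Nash payoffs (16, 14).
South Co. earns 14 sequentially versus 14 at the Nash outcome: unchanged.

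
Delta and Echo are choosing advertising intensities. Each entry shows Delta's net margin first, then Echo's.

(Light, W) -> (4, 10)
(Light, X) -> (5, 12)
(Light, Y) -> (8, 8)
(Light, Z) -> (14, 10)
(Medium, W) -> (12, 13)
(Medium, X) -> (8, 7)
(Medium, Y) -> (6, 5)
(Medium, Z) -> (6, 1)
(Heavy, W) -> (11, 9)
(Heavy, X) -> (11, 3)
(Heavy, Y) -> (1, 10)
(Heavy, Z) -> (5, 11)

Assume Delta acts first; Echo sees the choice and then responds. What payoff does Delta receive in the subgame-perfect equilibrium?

Solve by backward induction (Delta leads).
- Light: Echo compares 10, 12, 8, 10 and picks X; Delta would get 5.
- Medium: Echo compares 13, 7, 5, 1 and picks W; Delta would get 12.
- Heavy: Echo compares 9, 3, 10, 11 and picks Z; Delta would get 5.
Delta's induced payoffs are 5, 12, 5, so Delta commits to Medium. Subgame-perfect outcome: (Medium, W) with payoffs (12, 13).

12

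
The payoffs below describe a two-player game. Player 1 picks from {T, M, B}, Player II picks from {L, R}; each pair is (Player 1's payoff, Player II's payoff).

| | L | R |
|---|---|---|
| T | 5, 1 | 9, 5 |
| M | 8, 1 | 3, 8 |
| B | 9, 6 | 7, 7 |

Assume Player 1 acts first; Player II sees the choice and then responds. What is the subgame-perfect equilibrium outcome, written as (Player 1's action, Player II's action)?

Player II best-responds to each possible Player 1 move:
- T: Player II compares 1, 5 and picks R; Player 1 would get 9.
- M: Player II compares 1, 8 and picks R; Player 1 would get 3.
- B: Player II compares 6, 7 and picks R; Player 1 would get 7.
Maximizing over 9, 3, 7, Player 1 chooses T. Subgame-perfect outcome: (T, R) with payoffs (9, 5).

(T, R)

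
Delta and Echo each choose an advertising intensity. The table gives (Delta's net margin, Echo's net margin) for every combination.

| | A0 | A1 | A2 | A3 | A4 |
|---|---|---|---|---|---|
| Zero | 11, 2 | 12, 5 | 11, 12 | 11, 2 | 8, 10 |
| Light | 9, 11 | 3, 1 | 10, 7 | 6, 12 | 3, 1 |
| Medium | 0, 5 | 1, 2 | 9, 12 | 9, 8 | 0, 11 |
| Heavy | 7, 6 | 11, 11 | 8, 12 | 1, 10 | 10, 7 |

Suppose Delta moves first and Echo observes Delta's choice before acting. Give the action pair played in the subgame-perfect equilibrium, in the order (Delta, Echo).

Backward induction with Delta moving first.
- Zero: Echo compares 2, 5, 12, 2, 10 and picks A2; Delta would get 11.
- Light: Echo compares 11, 1, 7, 12, 1 and picks A3; Delta would get 6.
- Medium: Echo compares 5, 2, 12, 8, 11 and picks A2; Delta would get 9.
- Heavy: Echo compares 6, 11, 12, 10, 7 and picks A2; Delta would get 8.
Delta's induced payoffs are 11, 6, 9, 8, so Delta commits to Zero. Subgame-perfect outcome: (Zero, A2) with payoffs (11, 12).

(Zero, A2)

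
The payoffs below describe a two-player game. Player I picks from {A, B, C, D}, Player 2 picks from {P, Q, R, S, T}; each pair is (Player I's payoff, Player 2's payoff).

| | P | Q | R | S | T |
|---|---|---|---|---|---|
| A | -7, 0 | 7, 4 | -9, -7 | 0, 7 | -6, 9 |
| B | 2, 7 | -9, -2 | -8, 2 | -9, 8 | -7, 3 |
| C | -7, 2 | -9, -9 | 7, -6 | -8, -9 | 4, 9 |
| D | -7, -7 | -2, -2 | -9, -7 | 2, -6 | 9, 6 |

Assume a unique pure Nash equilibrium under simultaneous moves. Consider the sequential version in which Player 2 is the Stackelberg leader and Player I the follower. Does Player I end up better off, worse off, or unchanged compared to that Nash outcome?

Solve by backward induction (Player 2 leads).
- P: BR = B, leader payoff 7.
- Q: BR = A, leader payoff 4.
- R: BR = C, leader payoff -6.
- S: BR = D, leader payoff -6.
- T: BR = D, leader payoff 6.
Maximizing over 7, 4, -6, -6, 6, Player 2 chooses P. Subgame-perfect outcome: (B, P) with payoffs (2, 7).
Under simultaneous play:
Player I's best replies: P→B; Q→A; R→C; S→D; T→D.
Player 2's best replies: A→T; B→S; C→T; D→T.
The unique mutual best reply is (D, T), giving (9, 6).
Player I earns 2 sequentially versus 9 at the Nash outcome: worse off.

worse off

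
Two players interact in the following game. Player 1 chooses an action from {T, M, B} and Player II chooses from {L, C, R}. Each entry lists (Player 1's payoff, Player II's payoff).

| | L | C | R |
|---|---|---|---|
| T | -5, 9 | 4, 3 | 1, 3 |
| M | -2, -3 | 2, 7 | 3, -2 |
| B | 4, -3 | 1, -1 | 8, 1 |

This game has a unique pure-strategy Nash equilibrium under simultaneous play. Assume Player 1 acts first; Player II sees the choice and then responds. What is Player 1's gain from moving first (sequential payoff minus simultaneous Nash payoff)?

0

Player II best-responds to each possible Player 1 move:
- T → Player II plays L (best of 9, 3, 3); Player 1 gets -5.
- M → Player II plays C (best of -3, 7, -2); Player 1 gets 2.
- B → Player II plays R (best of -3, -1, 1); Player 1 gets 8.
Maximizing over -5, 2, 8, Player 1 chooses B. Subgame-perfect outcome: (B, R) with payoffs (8, 1).
For the simultaneous game, intersect best replies.
Player 1's best replies: L→B; C→T; R→B.
Player II's best replies: T→L; M→C; B→R.
The unique mutual best reply is (B, R), giving (8, 1).
Player 1's commitment gain: 8 − 8 = 0.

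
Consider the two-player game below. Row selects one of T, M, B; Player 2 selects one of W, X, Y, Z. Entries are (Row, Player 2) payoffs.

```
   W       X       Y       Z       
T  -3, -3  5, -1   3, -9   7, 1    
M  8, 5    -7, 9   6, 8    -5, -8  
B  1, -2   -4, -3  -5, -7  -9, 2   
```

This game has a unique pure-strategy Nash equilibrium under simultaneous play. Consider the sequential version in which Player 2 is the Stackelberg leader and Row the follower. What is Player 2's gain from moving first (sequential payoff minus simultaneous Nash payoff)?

Row best-responds to each possible Player 2 move:
- W: Row compares -3, 8, 1 and picks M; Player 2 would get 5.
- X: Row compares 5, -7, -4 and picks T; Player 2 would get -1.
- Y: Row compares 3, 6, -5 and picks M; Player 2 would get 8.
- Z: Row compares 7, -5, -9 and picks T; Player 2 would get 1.
Maximizing over 5, -1, 8, 1, Player 2 chooses Y. Subgame-perfect outcome: (M, Y) with payoffs (6, 8).
For the simultaneous game, intersect best replies.
Row's best replies: W→M; X→T; Y→M; Z→T.
Player 2's best replies: T→Z; M→X; B→Z.
The unique mutual best reply is (T, Z), giving (7, 1).
Player 2's commitment gain: 8 − 1 = 7.

7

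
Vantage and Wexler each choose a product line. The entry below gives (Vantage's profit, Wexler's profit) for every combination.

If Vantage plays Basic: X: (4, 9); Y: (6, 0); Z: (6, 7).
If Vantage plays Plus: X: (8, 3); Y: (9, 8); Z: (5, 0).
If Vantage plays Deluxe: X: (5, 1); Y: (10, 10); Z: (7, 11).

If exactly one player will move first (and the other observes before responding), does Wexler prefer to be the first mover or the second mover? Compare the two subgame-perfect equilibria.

first

If Vantage leads: Wexler's best replies are Basic→X, Plus→Y, Deluxe→Z; Vantage's induced payoffs 4, 9, 7; outcome (Plus, Y), payoffs (9, 8).
If Wexler leads: Vantage's best replies are X→Plus, Y→Deluxe, Z→Deluxe; Wexler's induced payoffs 3, 10, 11; outcome (Deluxe, Z), payoffs (7, 11).
Wexler gets 11 moving first and 8 moving second, so Wexler prefers to move first.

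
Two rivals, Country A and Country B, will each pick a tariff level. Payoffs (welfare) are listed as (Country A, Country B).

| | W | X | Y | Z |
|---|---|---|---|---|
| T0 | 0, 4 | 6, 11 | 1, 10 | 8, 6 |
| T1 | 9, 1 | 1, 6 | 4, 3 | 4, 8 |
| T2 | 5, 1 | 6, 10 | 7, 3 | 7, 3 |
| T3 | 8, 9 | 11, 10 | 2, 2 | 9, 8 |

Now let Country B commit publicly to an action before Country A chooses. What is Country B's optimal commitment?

Country A best-responds to each possible Country B move:
- W → Country A plays T1 (best of 0, 9, 5, 8); Country B gets 1.
- X → Country A plays T3 (best of 6, 1, 6, 11); Country B gets 10.
- Y → Country A plays T2 (best of 1, 4, 7, 2); Country B gets 3.
- Z → Country A plays T3 (best of 8, 4, 7, 9); Country B gets 8.
Among 1, 10, 3, 8, the best is 10 at X. Subgame-perfect outcome: (T3, X) with payoffs (11, 10).

X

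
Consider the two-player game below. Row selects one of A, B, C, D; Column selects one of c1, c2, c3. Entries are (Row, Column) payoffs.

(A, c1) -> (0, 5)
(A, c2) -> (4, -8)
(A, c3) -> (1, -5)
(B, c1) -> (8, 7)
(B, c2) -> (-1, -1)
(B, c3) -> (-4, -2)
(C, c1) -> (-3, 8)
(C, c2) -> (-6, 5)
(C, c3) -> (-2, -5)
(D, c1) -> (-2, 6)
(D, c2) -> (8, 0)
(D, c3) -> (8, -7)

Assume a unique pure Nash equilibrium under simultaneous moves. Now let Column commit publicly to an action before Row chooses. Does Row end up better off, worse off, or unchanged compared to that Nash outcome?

Backward induction with Column moving first.
- c1: BR = B, leader payoff 7.
- c2: BR = D, leader payoff 0.
- c3: BR = D, leader payoff -7.
Among 7, 0, -7, the best is 7 at c1. Subgame-perfect outcome: (B, c1) with payoffs (8, 7).
Now find the simultaneous Nash equilibrium.
Row's best replies: c1→B; c2→D; c3→D.
Column's best replies: A→c1; B→c1; C→c1; D→c1.
Only (B, c1) has each player best-responding; Nash payoffs (8, 7).
Row earns 8 sequentially versus 8 at the Nash outcome: unchanged.

unchanged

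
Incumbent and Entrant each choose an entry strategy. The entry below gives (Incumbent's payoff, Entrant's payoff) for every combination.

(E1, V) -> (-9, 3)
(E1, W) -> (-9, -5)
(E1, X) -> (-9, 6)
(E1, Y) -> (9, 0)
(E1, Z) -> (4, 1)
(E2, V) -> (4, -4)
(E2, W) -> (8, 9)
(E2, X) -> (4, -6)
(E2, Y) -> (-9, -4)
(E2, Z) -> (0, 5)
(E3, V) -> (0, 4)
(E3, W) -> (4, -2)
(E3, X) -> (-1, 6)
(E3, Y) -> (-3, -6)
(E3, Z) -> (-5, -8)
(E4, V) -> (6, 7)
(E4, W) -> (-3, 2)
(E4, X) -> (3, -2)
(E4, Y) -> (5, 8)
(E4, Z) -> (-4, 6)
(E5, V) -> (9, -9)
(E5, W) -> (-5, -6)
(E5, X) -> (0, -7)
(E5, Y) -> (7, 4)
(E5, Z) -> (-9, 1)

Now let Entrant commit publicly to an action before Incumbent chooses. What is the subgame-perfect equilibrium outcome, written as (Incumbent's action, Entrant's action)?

(E2, W)

Backward induction with Entrant moving first.
- V → Incumbent plays E5 (best of -9, 4, 0, 6, 9); Entrant gets -9.
- W → Incumbent plays E2 (best of -9, 8, 4, -3, -5); Entrant gets 9.
- X → Incumbent plays E2 (best of -9, 4, -1, 3, 0); Entrant gets -6.
- Y → Incumbent plays E1 (best of 9, -9, -3, 5, 7); Entrant gets 0.
- Z → Incumbent plays E1 (best of 4, 0, -5, -4, -9); Entrant gets 1.
Maximizing over -9, 9, -6, 0, 1, Entrant chooses W. Subgame-perfect outcome: (E2, W) with payoffs (8, 9).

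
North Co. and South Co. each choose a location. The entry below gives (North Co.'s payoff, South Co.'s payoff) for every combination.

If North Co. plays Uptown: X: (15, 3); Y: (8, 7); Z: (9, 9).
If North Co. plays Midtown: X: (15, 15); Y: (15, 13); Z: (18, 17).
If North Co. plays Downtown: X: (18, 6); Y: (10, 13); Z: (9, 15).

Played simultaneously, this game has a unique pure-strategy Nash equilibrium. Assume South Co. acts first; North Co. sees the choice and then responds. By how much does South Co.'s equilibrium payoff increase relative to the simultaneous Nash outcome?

0

Backward induction with South Co. moving first.
- X: BR = Downtown, leader payoff 6.
- Y: BR = Midtown, leader payoff 13.
- Z: BR = Midtown, leader payoff 17.
South Co.'s induced payoffs are 6, 13, 17, so South Co. commits to Z. Subgame-perfect outcome: (Midtown, Z) with payoffs (18, 17).
For the simultaneous game, intersect best replies.
North Co.'s best replies: X→Downtown; Y→Midtown; Z→Midtown.
South Co.'s best replies: Uptown→Z; Midtown→Z; Downtown→Z.
Only (Midtown, Z) has each player best-responding; Nash payoffs (18, 17).
South Co.'s commitment gain: 17 − 17 = 0.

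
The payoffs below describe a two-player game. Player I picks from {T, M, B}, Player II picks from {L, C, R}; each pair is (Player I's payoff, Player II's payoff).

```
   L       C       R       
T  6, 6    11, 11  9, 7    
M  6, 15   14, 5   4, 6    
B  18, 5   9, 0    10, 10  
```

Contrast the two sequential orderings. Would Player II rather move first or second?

second

If Player I leads: Player II's best replies are T→C, M→L, B→R; Player I's induced payoffs 11, 6, 10; outcome (T, C), payoffs (11, 11).
If Player II leads: Player I's best replies are L→B, C→M, R→B; Player II's induced payoffs 5, 5, 10; outcome (B, R), payoffs (10, 10).
Player II gets 10 moving first and 11 moving second, so Player II prefers to move second.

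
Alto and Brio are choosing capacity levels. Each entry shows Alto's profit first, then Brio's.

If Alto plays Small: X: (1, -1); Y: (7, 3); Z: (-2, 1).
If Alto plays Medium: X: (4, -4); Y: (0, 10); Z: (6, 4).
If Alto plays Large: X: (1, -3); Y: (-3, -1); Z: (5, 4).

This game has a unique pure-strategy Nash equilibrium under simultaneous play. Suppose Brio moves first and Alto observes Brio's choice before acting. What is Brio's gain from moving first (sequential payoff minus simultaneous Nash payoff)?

1

Work backward from Alto's decision.
- X → Alto plays Medium (best of 1, 4, 1); Brio gets -4.
- Y → Alto plays Small (best of 7, 0, -3); Brio gets 3.
- Z → Alto plays Medium (best of -2, 6, 5); Brio gets 4.
Brio's induced payoffs are -4, 3, 4, so Brio commits to Z. Subgame-perfect outcome: (Medium, Z) with payoffs (6, 4).
Under simultaneous play:
Alto's best replies: X→Medium; Y→Small; Z→Medium.
Brio's best replies: Small→Y; Medium→Y; Large→Z.
Only (Small, Y) has each player best-responding; Nash payoffs (7, 3).
Brio's commitment gain: 4 − 3 = 1.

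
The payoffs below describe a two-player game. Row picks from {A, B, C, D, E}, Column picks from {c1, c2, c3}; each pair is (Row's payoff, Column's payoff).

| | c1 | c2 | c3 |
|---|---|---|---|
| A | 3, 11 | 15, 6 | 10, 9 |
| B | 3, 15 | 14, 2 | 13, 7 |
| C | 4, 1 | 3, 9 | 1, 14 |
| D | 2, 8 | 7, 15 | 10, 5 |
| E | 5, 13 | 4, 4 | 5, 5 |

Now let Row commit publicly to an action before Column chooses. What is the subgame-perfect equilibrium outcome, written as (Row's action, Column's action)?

Solve by backward induction (Row leads).
- A: Column compares 11, 6, 9 and picks c1; Row would get 3.
- B: Column compares 15, 2, 7 and picks c1; Row would get 3.
- C: Column compares 1, 9, 14 and picks c3; Row would get 1.
- D: Column compares 8, 15, 5 and picks c2; Row would get 7.
- E: Column compares 13, 4, 5 and picks c1; Row would get 5.
Row's induced payoffs are 3, 3, 1, 7, 5, so Row commits to D. Subgame-perfect outcome: (D, c2) with payoffs (7, 15).

(D, c2)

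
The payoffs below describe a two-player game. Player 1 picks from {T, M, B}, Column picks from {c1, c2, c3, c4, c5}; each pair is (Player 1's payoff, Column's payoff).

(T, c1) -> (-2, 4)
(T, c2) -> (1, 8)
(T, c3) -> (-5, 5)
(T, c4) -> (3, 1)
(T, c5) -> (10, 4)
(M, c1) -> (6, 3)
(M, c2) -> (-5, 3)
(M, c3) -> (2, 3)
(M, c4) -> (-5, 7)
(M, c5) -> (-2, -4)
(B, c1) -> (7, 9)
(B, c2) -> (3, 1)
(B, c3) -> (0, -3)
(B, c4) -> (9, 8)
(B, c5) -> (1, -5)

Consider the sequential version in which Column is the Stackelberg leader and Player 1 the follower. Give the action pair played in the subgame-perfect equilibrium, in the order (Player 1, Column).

(B, c1)

Work backward from Player 1's decision.
- c1: BR = B, leader payoff 9.
- c2: BR = B, leader payoff 1.
- c3: BR = M, leader payoff 3.
- c4: BR = B, leader payoff 8.
- c5: BR = T, leader payoff 4.
Maximizing over 9, 1, 3, 8, 4, Column chooses c1. Subgame-perfect outcome: (B, c1) with payoffs (7, 9).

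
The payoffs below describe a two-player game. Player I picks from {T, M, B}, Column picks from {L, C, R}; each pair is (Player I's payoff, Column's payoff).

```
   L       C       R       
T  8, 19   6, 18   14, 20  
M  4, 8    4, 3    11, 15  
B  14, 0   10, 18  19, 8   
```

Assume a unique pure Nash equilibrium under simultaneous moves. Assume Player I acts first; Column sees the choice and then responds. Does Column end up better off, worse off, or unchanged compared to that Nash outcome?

better off

Column best-responds to each possible Player I move:
- T: BR = R, leader payoff 14.
- M: BR = R, leader payoff 11.
- B: BR = C, leader payoff 10.
Among 14, 11, 10, the best is 14 at T. Subgame-perfect outcome: (T, R) with payoffs (14, 20).
Under simultaneous play:
Player I's best replies: L→B; C→B; R→B.
Column's best replies: T→R; M→R; B→C.
The unique mutual best reply is (B, C), giving (10, 18).
Column earns 20 sequentially versus 18 at the Nash outcome: better off.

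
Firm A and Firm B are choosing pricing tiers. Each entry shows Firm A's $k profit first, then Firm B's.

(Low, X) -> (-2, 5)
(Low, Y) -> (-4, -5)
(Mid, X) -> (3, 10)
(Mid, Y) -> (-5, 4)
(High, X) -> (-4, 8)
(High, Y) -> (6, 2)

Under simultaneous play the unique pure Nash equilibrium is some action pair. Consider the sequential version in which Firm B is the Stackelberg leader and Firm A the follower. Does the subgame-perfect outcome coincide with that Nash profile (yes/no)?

yes

Work backward from Firm A's decision.
- X: BR = Mid, leader payoff 10.
- Y: BR = High, leader payoff 2.
Firm B's induced payoffs are 10, 2, so Firm B commits to X. Subgame-perfect outcome: (Mid, X) with payoffs (3, 10).
Now find the simultaneous Nash equilibrium.
Firm A's best replies: X→Mid; Y→High.
Firm B's best replies: Low→X; Mid→X; High→X.
Only (Mid, X) has each player best-responding; Nash payoffs (3, 10).
Sequential outcome (Mid, X) coincides with the Nash profile (Mid, X).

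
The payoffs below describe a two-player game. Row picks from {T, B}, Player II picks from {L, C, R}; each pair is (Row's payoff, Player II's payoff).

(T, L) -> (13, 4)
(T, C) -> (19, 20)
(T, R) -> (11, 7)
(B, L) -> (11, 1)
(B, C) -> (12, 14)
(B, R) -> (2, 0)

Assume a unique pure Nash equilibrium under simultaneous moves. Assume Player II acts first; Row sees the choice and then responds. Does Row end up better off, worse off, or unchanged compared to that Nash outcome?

Backward induction with Player II moving first.
- L: BR = T, leader payoff 4.
- C: BR = T, leader payoff 20.
- R: BR = T, leader payoff 7.
Among 4, 20, 7, the best is 20 at C. Subgame-perfect outcome: (T, C) with payoffs (19, 20).
Under simultaneous play:
Row's best replies: L→T; C→T; R→T.
Player II's best replies: T→C; B→C.
Only (T, C) has each player best-responding; Nash payoffs (19, 20).
Row earns 19 sequentially versus 19 at the Nash outcome: unchanged.

unchanged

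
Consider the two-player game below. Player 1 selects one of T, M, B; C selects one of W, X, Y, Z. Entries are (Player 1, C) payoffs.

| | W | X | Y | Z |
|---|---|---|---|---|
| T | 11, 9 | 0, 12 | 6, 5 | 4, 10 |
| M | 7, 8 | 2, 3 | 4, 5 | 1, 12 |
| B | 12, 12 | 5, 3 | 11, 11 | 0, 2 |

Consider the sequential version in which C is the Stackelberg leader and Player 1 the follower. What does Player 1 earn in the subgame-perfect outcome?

Backward induction with C moving first.
- W: Player 1 compares 11, 7, 12 and picks B; C would get 12.
- X: Player 1 compares 0, 2, 5 and picks B; C would get 3.
- Y: Player 1 compares 6, 4, 11 and picks B; C would get 11.
- Z: Player 1 compares 4, 1, 0 and picks T; C would get 10.
C's induced payoffs are 12, 3, 11, 10, so C commits to W. Subgame-perfect outcome: (B, W) with payoffs (12, 12).

12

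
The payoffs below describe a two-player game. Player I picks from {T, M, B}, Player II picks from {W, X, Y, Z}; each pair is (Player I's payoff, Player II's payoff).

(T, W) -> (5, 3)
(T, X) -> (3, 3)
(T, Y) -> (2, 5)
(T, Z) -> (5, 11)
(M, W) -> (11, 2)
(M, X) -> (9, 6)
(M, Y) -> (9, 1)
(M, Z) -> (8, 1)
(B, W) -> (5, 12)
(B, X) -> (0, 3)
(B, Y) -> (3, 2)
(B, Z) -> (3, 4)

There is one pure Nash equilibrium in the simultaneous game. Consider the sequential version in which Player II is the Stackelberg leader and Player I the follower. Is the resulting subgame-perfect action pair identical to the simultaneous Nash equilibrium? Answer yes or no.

yes

Player I best-responds to each possible Player II move:
- W → Player I plays M (best of 5, 11, 5); Player II gets 2.
- X → Player I plays M (best of 3, 9, 0); Player II gets 6.
- Y → Player I plays M (best of 2, 9, 3); Player II gets 1.
- Z → Player I plays M (best of 5, 8, 3); Player II gets 1.
Among 2, 6, 1, 1, the best is 6 at X. Subgame-perfect outcome: (M, X) with payoffs (9, 6).
For the simultaneous game, intersect best replies.
Player I's best replies: W→M; X→M; Y→M; Z→M.
Player II's best replies: T→Z; M→X; B→W.
Only (M, X) has each player best-responding; Nash payoffs (9, 6).
Sequential outcome (M, X) coincides with the Nash profile (M, X).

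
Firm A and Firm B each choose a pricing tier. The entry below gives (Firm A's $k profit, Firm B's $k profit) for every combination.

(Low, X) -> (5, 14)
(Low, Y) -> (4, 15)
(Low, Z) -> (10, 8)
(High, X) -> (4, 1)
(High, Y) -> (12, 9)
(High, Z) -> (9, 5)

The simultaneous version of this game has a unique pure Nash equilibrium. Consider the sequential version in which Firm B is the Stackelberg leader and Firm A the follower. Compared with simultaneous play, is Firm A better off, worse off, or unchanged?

worse off

Solve by backward induction (Firm B leads).
- X → Firm A plays Low (best of 5, 4); Firm B gets 14.
- Y → Firm A plays High (best of 4, 12); Firm B gets 9.
- Z → Firm A plays Low (best of 10, 9); Firm B gets 8.
Firm B's induced payoffs are 14, 9, 8, so Firm B commits to X. Subgame-perfect outcome: (Low, X) with payoffs (5, 14).
Under simultaneous play:
Firm A's best replies: X→Low; Y→High; Z→Low.
Firm B's best replies: Low→Y; High→Y.
Only (High, Y) has each player best-responding; Nash payoffs (12, 9).
Firm A earns 5 sequentially versus 12 at the Nash outcome: worse off.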